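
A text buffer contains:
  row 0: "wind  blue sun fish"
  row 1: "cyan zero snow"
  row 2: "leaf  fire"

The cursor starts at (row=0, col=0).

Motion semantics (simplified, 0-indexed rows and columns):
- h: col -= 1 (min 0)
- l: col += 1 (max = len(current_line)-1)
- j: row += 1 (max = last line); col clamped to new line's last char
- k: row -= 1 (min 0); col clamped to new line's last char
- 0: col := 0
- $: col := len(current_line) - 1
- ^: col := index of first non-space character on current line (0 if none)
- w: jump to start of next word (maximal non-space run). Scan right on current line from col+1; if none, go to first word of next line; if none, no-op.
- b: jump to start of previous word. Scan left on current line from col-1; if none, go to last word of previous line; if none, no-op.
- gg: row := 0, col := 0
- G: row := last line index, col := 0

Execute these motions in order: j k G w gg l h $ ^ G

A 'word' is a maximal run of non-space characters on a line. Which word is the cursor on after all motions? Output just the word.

Answer: leaf

Derivation:
After 1 (j): row=1 col=0 char='c'
After 2 (k): row=0 col=0 char='w'
After 3 (G): row=2 col=0 char='l'
After 4 (w): row=2 col=6 char='f'
After 5 (gg): row=0 col=0 char='w'
After 6 (l): row=0 col=1 char='i'
After 7 (h): row=0 col=0 char='w'
After 8 ($): row=0 col=18 char='h'
After 9 (^): row=0 col=0 char='w'
After 10 (G): row=2 col=0 char='l'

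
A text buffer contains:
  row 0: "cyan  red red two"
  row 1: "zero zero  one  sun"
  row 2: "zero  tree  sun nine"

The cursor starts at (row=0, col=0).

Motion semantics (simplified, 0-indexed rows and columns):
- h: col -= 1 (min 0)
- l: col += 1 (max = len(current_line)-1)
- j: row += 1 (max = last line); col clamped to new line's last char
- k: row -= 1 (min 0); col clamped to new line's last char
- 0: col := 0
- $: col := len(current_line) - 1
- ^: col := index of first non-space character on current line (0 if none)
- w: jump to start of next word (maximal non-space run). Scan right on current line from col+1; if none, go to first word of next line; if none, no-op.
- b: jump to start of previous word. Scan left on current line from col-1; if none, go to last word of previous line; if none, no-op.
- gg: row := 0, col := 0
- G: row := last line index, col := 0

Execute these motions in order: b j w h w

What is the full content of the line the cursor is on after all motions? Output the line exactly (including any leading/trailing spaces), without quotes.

After 1 (b): row=0 col=0 char='c'
After 2 (j): row=1 col=0 char='z'
After 3 (w): row=1 col=5 char='z'
After 4 (h): row=1 col=4 char='_'
After 5 (w): row=1 col=5 char='z'

Answer: zero zero  one  sun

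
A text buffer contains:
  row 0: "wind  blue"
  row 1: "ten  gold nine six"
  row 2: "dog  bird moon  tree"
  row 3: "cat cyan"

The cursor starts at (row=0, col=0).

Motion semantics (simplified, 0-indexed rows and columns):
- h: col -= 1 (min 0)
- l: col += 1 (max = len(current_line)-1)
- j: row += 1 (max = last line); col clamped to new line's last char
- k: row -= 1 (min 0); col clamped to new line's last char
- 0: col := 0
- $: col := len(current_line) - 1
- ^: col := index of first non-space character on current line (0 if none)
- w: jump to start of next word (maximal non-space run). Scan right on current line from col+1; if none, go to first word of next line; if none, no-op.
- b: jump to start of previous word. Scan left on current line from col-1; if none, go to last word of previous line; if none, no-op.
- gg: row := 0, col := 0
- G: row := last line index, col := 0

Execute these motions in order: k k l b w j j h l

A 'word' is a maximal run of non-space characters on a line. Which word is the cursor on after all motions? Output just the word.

Answer: bird

Derivation:
After 1 (k): row=0 col=0 char='w'
After 2 (k): row=0 col=0 char='w'
After 3 (l): row=0 col=1 char='i'
After 4 (b): row=0 col=0 char='w'
After 5 (w): row=0 col=6 char='b'
After 6 (j): row=1 col=6 char='o'
After 7 (j): row=2 col=6 char='i'
After 8 (h): row=2 col=5 char='b'
After 9 (l): row=2 col=6 char='i'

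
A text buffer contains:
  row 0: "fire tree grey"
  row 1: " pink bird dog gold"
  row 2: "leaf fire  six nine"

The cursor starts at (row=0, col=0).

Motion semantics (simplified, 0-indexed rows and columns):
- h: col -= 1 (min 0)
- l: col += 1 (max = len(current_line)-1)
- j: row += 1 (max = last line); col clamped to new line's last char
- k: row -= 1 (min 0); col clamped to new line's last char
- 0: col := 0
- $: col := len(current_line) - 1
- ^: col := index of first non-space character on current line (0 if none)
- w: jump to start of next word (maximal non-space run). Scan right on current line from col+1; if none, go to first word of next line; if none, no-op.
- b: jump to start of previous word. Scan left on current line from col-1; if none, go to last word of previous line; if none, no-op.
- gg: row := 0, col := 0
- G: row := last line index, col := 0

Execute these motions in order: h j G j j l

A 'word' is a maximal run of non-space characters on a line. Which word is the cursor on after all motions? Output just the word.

After 1 (h): row=0 col=0 char='f'
After 2 (j): row=1 col=0 char='_'
After 3 (G): row=2 col=0 char='l'
After 4 (j): row=2 col=0 char='l'
After 5 (j): row=2 col=0 char='l'
After 6 (l): row=2 col=1 char='e'

Answer: leaf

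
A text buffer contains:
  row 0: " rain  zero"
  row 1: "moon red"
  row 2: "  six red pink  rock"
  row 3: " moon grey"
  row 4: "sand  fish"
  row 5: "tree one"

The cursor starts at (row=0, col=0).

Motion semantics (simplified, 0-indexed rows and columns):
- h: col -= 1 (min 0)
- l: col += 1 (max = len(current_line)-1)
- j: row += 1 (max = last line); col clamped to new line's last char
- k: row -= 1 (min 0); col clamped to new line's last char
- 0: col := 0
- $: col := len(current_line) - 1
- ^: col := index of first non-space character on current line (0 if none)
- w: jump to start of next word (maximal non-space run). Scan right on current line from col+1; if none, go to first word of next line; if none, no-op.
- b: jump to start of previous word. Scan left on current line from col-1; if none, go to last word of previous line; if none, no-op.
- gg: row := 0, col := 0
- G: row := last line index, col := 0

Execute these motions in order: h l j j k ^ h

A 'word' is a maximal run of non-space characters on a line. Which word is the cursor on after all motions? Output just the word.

Answer: moon

Derivation:
After 1 (h): row=0 col=0 char='_'
After 2 (l): row=0 col=1 char='r'
After 3 (j): row=1 col=1 char='o'
After 4 (j): row=2 col=1 char='_'
After 5 (k): row=1 col=1 char='o'
After 6 (^): row=1 col=0 char='m'
After 7 (h): row=1 col=0 char='m'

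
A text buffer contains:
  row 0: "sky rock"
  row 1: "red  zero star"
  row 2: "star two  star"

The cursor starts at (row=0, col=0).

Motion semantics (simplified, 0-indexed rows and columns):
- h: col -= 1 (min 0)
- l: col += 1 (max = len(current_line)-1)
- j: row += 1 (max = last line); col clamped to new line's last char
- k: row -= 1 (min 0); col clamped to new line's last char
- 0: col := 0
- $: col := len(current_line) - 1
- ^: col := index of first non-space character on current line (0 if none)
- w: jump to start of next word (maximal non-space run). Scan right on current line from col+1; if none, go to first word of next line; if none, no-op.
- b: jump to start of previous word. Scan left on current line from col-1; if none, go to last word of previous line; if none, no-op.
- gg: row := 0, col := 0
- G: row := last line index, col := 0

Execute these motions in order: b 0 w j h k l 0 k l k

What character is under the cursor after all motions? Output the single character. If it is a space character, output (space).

Answer: k

Derivation:
After 1 (b): row=0 col=0 char='s'
After 2 (0): row=0 col=0 char='s'
After 3 (w): row=0 col=4 char='r'
After 4 (j): row=1 col=4 char='_'
After 5 (h): row=1 col=3 char='_'
After 6 (k): row=0 col=3 char='_'
After 7 (l): row=0 col=4 char='r'
After 8 (0): row=0 col=0 char='s'
After 9 (k): row=0 col=0 char='s'
After 10 (l): row=0 col=1 char='k'
After 11 (k): row=0 col=1 char='k'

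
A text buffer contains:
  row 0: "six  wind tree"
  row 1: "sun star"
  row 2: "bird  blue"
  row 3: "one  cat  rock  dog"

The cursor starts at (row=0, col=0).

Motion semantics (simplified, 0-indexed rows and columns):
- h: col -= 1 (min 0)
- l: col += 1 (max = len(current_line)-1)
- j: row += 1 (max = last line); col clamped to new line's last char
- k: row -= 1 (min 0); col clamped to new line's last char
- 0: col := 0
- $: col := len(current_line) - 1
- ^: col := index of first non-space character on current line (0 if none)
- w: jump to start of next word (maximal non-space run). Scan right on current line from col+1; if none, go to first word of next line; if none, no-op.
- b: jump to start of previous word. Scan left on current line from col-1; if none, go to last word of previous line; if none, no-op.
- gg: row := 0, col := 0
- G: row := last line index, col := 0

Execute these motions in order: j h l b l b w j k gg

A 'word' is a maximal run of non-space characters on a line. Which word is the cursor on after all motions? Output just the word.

Answer: six

Derivation:
After 1 (j): row=1 col=0 char='s'
After 2 (h): row=1 col=0 char='s'
After 3 (l): row=1 col=1 char='u'
After 4 (b): row=1 col=0 char='s'
After 5 (l): row=1 col=1 char='u'
After 6 (b): row=1 col=0 char='s'
After 7 (w): row=1 col=4 char='s'
After 8 (j): row=2 col=4 char='_'
After 9 (k): row=1 col=4 char='s'
After 10 (gg): row=0 col=0 char='s'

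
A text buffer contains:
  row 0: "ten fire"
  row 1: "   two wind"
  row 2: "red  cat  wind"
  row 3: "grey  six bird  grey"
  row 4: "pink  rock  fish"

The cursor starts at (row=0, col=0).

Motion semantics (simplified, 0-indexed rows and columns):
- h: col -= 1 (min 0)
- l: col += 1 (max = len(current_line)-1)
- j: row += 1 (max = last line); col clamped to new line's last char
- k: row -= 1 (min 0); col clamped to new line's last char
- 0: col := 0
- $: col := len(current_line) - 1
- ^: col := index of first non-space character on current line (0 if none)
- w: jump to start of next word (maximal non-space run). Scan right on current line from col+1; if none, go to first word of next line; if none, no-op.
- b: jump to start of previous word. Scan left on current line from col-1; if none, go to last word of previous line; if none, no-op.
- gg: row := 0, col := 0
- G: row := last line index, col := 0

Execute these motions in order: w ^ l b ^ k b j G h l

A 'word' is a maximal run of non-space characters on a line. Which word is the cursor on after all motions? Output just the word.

Answer: pink

Derivation:
After 1 (w): row=0 col=4 char='f'
After 2 (^): row=0 col=0 char='t'
After 3 (l): row=0 col=1 char='e'
After 4 (b): row=0 col=0 char='t'
After 5 (^): row=0 col=0 char='t'
After 6 (k): row=0 col=0 char='t'
After 7 (b): row=0 col=0 char='t'
After 8 (j): row=1 col=0 char='_'
After 9 (G): row=4 col=0 char='p'
After 10 (h): row=4 col=0 char='p'
After 11 (l): row=4 col=1 char='i'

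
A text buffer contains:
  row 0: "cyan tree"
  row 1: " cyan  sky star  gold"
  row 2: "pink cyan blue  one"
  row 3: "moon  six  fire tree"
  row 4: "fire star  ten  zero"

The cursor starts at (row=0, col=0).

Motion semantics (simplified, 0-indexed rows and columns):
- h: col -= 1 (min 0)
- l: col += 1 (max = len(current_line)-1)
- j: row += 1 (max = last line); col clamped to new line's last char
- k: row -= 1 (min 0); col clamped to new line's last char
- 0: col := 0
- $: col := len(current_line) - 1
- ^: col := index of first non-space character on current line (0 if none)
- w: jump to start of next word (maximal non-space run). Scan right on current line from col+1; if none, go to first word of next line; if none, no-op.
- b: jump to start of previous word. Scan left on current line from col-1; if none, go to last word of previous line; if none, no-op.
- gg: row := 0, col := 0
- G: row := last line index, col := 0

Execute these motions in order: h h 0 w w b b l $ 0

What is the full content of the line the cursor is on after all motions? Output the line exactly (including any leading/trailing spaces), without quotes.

Answer: cyan tree

Derivation:
After 1 (h): row=0 col=0 char='c'
After 2 (h): row=0 col=0 char='c'
After 3 (0): row=0 col=0 char='c'
After 4 (w): row=0 col=5 char='t'
After 5 (w): row=1 col=1 char='c'
After 6 (b): row=0 col=5 char='t'
After 7 (b): row=0 col=0 char='c'
After 8 (l): row=0 col=1 char='y'
After 9 ($): row=0 col=8 char='e'
After 10 (0): row=0 col=0 char='c'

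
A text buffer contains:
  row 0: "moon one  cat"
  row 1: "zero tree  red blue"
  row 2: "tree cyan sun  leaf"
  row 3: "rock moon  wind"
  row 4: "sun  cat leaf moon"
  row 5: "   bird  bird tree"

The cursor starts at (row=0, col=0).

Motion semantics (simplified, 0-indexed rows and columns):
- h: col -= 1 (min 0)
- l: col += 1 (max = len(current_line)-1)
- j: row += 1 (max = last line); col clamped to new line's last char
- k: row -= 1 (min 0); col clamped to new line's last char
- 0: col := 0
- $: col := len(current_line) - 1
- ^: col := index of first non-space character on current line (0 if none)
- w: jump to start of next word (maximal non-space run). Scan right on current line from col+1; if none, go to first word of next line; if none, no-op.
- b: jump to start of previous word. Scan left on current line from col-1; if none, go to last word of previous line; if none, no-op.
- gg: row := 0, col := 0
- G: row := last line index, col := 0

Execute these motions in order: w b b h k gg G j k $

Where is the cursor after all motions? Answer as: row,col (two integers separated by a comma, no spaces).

Answer: 4,17

Derivation:
After 1 (w): row=0 col=5 char='o'
After 2 (b): row=0 col=0 char='m'
After 3 (b): row=0 col=0 char='m'
After 4 (h): row=0 col=0 char='m'
After 5 (k): row=0 col=0 char='m'
After 6 (gg): row=0 col=0 char='m'
After 7 (G): row=5 col=0 char='_'
After 8 (j): row=5 col=0 char='_'
After 9 (k): row=4 col=0 char='s'
After 10 ($): row=4 col=17 char='n'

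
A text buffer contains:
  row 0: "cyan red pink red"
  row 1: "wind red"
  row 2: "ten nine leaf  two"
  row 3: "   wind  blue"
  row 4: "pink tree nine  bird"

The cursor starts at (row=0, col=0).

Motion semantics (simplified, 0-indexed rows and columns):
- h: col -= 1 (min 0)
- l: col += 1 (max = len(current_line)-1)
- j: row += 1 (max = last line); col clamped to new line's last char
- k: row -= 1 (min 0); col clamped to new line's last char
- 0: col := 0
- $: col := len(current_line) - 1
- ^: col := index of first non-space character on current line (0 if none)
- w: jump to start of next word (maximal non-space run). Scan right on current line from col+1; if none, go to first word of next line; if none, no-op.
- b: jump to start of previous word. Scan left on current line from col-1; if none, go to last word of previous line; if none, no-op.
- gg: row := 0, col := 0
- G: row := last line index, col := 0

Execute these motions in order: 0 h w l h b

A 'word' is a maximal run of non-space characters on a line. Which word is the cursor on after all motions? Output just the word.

Answer: cyan

Derivation:
After 1 (0): row=0 col=0 char='c'
After 2 (h): row=0 col=0 char='c'
After 3 (w): row=0 col=5 char='r'
After 4 (l): row=0 col=6 char='e'
After 5 (h): row=0 col=5 char='r'
After 6 (b): row=0 col=0 char='c'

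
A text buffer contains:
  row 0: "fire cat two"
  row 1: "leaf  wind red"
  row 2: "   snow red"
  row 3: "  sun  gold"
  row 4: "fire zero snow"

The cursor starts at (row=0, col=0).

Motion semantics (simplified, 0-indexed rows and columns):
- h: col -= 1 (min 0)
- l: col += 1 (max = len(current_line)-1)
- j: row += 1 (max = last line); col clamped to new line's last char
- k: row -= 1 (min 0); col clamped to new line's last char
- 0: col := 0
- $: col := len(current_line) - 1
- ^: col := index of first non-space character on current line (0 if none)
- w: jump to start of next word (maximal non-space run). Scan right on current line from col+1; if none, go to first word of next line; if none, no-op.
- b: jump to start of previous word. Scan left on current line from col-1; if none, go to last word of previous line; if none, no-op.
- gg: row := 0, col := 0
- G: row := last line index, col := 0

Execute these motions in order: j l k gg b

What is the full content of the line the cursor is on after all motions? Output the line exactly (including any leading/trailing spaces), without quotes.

Answer: fire cat two

Derivation:
After 1 (j): row=1 col=0 char='l'
After 2 (l): row=1 col=1 char='e'
After 3 (k): row=0 col=1 char='i'
After 4 (gg): row=0 col=0 char='f'
After 5 (b): row=0 col=0 char='f'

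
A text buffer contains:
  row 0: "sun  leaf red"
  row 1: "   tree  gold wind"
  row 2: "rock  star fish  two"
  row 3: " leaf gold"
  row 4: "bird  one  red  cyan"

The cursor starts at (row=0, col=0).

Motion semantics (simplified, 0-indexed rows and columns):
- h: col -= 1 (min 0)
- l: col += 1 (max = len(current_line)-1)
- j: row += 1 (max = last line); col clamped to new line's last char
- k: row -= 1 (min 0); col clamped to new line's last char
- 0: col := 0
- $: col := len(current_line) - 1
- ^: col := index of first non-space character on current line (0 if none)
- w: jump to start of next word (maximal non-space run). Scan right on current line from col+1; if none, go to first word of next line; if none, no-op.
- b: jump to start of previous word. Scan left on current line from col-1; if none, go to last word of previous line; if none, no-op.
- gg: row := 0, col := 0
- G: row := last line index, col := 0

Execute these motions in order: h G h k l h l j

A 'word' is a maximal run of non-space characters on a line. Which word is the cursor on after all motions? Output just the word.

After 1 (h): row=0 col=0 char='s'
After 2 (G): row=4 col=0 char='b'
After 3 (h): row=4 col=0 char='b'
After 4 (k): row=3 col=0 char='_'
After 5 (l): row=3 col=1 char='l'
After 6 (h): row=3 col=0 char='_'
After 7 (l): row=3 col=1 char='l'
After 8 (j): row=4 col=1 char='i'

Answer: bird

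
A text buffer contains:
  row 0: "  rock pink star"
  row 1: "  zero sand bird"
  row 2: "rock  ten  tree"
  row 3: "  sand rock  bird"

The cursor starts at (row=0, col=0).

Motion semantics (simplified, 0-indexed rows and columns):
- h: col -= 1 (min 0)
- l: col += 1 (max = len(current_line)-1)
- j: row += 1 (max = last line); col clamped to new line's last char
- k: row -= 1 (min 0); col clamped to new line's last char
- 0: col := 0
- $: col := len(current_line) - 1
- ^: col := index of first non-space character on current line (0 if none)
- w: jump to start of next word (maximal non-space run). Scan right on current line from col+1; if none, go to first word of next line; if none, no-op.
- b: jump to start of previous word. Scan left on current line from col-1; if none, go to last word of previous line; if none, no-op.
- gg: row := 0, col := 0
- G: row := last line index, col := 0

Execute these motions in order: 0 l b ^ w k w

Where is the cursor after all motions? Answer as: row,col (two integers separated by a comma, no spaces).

Answer: 0,12

Derivation:
After 1 (0): row=0 col=0 char='_'
After 2 (l): row=0 col=1 char='_'
After 3 (b): row=0 col=1 char='_'
After 4 (^): row=0 col=2 char='r'
After 5 (w): row=0 col=7 char='p'
After 6 (k): row=0 col=7 char='p'
After 7 (w): row=0 col=12 char='s'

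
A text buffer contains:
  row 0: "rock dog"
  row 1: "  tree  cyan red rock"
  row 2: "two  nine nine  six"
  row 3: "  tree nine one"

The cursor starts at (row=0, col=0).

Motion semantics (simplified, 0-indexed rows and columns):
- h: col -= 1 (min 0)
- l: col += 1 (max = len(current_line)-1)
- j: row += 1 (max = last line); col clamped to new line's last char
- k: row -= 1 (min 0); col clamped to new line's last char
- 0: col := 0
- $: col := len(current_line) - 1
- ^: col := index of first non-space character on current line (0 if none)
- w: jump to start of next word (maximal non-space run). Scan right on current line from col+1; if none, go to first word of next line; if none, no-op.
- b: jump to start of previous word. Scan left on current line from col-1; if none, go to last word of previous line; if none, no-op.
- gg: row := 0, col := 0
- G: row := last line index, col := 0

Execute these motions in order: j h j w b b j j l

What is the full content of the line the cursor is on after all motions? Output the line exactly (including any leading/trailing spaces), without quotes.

After 1 (j): row=1 col=0 char='_'
After 2 (h): row=1 col=0 char='_'
After 3 (j): row=2 col=0 char='t'
After 4 (w): row=2 col=5 char='n'
After 5 (b): row=2 col=0 char='t'
After 6 (b): row=1 col=17 char='r'
After 7 (j): row=2 col=17 char='i'
After 8 (j): row=3 col=14 char='e'
After 9 (l): row=3 col=14 char='e'

Answer:   tree nine one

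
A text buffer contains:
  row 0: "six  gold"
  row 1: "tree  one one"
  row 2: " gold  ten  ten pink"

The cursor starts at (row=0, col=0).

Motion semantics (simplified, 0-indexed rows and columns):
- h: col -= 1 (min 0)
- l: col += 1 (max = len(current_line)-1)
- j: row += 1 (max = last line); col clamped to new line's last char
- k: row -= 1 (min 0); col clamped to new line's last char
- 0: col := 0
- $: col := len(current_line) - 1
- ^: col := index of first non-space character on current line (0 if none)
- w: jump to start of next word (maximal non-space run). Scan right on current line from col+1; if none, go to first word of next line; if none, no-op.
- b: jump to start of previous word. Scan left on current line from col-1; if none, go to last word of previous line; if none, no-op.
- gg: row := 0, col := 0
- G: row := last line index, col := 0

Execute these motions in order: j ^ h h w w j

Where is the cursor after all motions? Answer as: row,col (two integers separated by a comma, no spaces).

After 1 (j): row=1 col=0 char='t'
After 2 (^): row=1 col=0 char='t'
After 3 (h): row=1 col=0 char='t'
After 4 (h): row=1 col=0 char='t'
After 5 (w): row=1 col=6 char='o'
After 6 (w): row=1 col=10 char='o'
After 7 (j): row=2 col=10 char='_'

Answer: 2,10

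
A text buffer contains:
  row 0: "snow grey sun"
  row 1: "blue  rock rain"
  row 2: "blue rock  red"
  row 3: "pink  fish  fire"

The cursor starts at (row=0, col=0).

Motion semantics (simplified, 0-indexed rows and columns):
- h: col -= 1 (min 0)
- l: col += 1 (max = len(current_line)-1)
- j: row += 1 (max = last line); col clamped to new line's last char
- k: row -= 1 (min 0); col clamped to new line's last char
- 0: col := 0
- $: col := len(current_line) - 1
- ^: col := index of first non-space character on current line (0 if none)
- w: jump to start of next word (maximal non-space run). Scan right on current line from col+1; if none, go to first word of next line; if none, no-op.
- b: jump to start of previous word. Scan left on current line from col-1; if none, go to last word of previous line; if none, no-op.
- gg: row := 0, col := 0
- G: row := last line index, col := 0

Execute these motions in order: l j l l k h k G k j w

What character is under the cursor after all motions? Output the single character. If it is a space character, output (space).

After 1 (l): row=0 col=1 char='n'
After 2 (j): row=1 col=1 char='l'
After 3 (l): row=1 col=2 char='u'
After 4 (l): row=1 col=3 char='e'
After 5 (k): row=0 col=3 char='w'
After 6 (h): row=0 col=2 char='o'
After 7 (k): row=0 col=2 char='o'
After 8 (G): row=3 col=0 char='p'
After 9 (k): row=2 col=0 char='b'
After 10 (j): row=3 col=0 char='p'
After 11 (w): row=3 col=6 char='f'

Answer: f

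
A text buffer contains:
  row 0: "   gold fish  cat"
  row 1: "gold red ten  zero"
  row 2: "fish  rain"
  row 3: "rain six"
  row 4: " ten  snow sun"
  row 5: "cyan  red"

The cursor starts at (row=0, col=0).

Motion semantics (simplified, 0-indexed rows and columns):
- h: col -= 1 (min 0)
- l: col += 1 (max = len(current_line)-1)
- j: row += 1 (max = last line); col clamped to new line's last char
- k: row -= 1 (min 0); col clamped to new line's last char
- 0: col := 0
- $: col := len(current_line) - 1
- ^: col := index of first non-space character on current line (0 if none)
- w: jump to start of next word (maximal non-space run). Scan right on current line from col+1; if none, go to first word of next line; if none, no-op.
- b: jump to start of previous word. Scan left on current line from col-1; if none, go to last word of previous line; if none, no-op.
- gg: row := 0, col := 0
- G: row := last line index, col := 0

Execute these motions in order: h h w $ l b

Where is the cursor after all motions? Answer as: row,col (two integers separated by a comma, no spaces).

After 1 (h): row=0 col=0 char='_'
After 2 (h): row=0 col=0 char='_'
After 3 (w): row=0 col=3 char='g'
After 4 ($): row=0 col=16 char='t'
After 5 (l): row=0 col=16 char='t'
After 6 (b): row=0 col=14 char='c'

Answer: 0,14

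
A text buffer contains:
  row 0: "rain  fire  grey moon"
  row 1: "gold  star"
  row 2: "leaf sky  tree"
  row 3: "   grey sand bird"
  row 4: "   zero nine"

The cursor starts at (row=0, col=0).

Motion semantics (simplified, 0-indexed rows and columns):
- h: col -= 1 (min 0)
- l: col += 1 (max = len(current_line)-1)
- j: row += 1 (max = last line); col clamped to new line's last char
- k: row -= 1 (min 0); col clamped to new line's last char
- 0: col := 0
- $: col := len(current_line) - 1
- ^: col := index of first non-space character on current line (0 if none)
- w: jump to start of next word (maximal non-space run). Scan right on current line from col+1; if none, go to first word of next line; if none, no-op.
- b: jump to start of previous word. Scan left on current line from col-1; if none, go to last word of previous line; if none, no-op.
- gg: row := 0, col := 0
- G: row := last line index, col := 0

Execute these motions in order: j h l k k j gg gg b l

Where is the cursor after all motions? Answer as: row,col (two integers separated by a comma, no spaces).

After 1 (j): row=1 col=0 char='g'
After 2 (h): row=1 col=0 char='g'
After 3 (l): row=1 col=1 char='o'
After 4 (k): row=0 col=1 char='a'
After 5 (k): row=0 col=1 char='a'
After 6 (j): row=1 col=1 char='o'
After 7 (gg): row=0 col=0 char='r'
After 8 (gg): row=0 col=0 char='r'
After 9 (b): row=0 col=0 char='r'
After 10 (l): row=0 col=1 char='a'

Answer: 0,1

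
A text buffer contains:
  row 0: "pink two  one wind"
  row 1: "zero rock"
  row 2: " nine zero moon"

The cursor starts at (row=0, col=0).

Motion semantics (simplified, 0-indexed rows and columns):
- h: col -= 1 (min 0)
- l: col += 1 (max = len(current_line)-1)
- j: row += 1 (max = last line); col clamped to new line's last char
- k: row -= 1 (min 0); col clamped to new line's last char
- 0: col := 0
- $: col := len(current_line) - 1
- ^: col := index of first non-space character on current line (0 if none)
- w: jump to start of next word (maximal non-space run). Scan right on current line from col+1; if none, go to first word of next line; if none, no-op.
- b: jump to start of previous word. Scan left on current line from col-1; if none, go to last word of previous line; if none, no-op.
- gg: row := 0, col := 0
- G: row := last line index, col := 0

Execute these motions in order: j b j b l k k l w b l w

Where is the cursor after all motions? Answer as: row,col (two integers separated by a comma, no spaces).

After 1 (j): row=1 col=0 char='z'
After 2 (b): row=0 col=14 char='w'
After 3 (j): row=1 col=8 char='k'
After 4 (b): row=1 col=5 char='r'
After 5 (l): row=1 col=6 char='o'
After 6 (k): row=0 col=6 char='w'
After 7 (k): row=0 col=6 char='w'
After 8 (l): row=0 col=7 char='o'
After 9 (w): row=0 col=10 char='o'
After 10 (b): row=0 col=5 char='t'
After 11 (l): row=0 col=6 char='w'
After 12 (w): row=0 col=10 char='o'

Answer: 0,10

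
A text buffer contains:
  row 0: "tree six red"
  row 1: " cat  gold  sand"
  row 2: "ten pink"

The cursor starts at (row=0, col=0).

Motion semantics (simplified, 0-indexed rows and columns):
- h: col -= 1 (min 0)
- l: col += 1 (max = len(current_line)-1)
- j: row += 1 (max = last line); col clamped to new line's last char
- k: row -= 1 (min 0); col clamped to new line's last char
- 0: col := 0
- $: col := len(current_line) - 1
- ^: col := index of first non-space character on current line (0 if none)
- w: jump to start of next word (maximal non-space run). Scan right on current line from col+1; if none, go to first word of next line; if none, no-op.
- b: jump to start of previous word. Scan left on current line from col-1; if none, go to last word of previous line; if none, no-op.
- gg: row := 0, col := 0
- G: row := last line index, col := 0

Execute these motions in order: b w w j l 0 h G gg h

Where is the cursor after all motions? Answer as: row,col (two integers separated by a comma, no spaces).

Answer: 0,0

Derivation:
After 1 (b): row=0 col=0 char='t'
After 2 (w): row=0 col=5 char='s'
After 3 (w): row=0 col=9 char='r'
After 4 (j): row=1 col=9 char='d'
After 5 (l): row=1 col=10 char='_'
After 6 (0): row=1 col=0 char='_'
After 7 (h): row=1 col=0 char='_'
After 8 (G): row=2 col=0 char='t'
After 9 (gg): row=0 col=0 char='t'
After 10 (h): row=0 col=0 char='t'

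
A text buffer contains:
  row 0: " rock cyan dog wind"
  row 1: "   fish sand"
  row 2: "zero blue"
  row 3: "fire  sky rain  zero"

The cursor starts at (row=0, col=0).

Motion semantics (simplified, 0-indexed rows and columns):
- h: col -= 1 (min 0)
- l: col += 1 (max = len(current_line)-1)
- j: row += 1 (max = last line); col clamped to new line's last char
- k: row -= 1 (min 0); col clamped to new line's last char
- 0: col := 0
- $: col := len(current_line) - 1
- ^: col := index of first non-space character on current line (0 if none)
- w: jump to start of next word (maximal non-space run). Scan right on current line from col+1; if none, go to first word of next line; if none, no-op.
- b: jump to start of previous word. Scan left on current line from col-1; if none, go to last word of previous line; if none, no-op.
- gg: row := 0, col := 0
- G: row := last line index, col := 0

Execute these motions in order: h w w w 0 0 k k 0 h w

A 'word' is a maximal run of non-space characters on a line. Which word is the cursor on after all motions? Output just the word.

Answer: rock

Derivation:
After 1 (h): row=0 col=0 char='_'
After 2 (w): row=0 col=1 char='r'
After 3 (w): row=0 col=6 char='c'
After 4 (w): row=0 col=11 char='d'
After 5 (0): row=0 col=0 char='_'
After 6 (0): row=0 col=0 char='_'
After 7 (k): row=0 col=0 char='_'
After 8 (k): row=0 col=0 char='_'
After 9 (0): row=0 col=0 char='_'
After 10 (h): row=0 col=0 char='_'
After 11 (w): row=0 col=1 char='r'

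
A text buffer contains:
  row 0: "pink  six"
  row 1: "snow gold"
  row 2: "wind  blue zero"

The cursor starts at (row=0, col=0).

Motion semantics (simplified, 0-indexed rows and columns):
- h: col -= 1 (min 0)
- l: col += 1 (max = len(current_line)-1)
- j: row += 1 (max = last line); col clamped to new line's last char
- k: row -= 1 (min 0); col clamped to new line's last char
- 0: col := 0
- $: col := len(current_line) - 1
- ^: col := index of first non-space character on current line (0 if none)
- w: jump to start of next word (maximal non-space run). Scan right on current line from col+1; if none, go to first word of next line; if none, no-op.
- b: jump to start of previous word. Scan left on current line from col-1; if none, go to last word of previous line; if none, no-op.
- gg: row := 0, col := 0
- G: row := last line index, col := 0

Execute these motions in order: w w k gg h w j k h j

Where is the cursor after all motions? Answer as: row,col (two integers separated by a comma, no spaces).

After 1 (w): row=0 col=6 char='s'
After 2 (w): row=1 col=0 char='s'
After 3 (k): row=0 col=0 char='p'
After 4 (gg): row=0 col=0 char='p'
After 5 (h): row=0 col=0 char='p'
After 6 (w): row=0 col=6 char='s'
After 7 (j): row=1 col=6 char='o'
After 8 (k): row=0 col=6 char='s'
After 9 (h): row=0 col=5 char='_'
After 10 (j): row=1 col=5 char='g'

Answer: 1,5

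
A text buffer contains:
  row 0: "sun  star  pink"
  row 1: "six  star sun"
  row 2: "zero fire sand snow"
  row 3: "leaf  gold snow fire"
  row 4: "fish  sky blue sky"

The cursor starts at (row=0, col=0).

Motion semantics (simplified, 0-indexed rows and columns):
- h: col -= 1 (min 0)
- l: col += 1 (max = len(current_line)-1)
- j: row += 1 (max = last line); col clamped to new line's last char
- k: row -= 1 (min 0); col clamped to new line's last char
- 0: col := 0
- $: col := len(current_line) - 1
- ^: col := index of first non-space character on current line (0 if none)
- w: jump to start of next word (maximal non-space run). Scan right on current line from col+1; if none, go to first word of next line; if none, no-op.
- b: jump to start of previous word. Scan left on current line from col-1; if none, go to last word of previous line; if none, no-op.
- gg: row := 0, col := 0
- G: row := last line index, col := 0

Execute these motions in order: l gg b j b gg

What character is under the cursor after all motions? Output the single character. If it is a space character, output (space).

After 1 (l): row=0 col=1 char='u'
After 2 (gg): row=0 col=0 char='s'
After 3 (b): row=0 col=0 char='s'
After 4 (j): row=1 col=0 char='s'
After 5 (b): row=0 col=11 char='p'
After 6 (gg): row=0 col=0 char='s'

Answer: s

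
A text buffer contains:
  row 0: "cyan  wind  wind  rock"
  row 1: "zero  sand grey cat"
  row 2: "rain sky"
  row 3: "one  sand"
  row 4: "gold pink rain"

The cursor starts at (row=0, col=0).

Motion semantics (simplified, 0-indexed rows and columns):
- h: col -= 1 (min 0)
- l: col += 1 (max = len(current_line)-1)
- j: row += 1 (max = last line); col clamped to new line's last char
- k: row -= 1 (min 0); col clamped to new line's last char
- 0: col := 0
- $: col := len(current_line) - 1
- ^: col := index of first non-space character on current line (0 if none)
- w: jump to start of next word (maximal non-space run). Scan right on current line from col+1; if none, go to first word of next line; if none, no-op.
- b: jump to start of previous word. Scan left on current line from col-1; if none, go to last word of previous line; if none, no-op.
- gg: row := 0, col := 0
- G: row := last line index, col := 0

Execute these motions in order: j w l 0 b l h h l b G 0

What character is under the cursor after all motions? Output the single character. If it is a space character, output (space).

Answer: g

Derivation:
After 1 (j): row=1 col=0 char='z'
After 2 (w): row=1 col=6 char='s'
After 3 (l): row=1 col=7 char='a'
After 4 (0): row=1 col=0 char='z'
After 5 (b): row=0 col=18 char='r'
After 6 (l): row=0 col=19 char='o'
After 7 (h): row=0 col=18 char='r'
After 8 (h): row=0 col=17 char='_'
After 9 (l): row=0 col=18 char='r'
After 10 (b): row=0 col=12 char='w'
After 11 (G): row=4 col=0 char='g'
After 12 (0): row=4 col=0 char='g'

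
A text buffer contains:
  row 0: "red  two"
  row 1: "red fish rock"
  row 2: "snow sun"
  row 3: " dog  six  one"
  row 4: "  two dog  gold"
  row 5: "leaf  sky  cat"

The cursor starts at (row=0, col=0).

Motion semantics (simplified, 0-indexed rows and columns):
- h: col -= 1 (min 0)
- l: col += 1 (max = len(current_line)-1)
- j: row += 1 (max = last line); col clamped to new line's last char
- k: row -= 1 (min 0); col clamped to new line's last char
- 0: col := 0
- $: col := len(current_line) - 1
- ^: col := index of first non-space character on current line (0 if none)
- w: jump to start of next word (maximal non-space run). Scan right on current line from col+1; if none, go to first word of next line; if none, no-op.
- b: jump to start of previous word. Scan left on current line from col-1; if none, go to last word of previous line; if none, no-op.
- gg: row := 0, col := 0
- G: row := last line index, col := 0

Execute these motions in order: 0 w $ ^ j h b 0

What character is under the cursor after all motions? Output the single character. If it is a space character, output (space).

After 1 (0): row=0 col=0 char='r'
After 2 (w): row=0 col=5 char='t'
After 3 ($): row=0 col=7 char='o'
After 4 (^): row=0 col=0 char='r'
After 5 (j): row=1 col=0 char='r'
After 6 (h): row=1 col=0 char='r'
After 7 (b): row=0 col=5 char='t'
After 8 (0): row=0 col=0 char='r'

Answer: r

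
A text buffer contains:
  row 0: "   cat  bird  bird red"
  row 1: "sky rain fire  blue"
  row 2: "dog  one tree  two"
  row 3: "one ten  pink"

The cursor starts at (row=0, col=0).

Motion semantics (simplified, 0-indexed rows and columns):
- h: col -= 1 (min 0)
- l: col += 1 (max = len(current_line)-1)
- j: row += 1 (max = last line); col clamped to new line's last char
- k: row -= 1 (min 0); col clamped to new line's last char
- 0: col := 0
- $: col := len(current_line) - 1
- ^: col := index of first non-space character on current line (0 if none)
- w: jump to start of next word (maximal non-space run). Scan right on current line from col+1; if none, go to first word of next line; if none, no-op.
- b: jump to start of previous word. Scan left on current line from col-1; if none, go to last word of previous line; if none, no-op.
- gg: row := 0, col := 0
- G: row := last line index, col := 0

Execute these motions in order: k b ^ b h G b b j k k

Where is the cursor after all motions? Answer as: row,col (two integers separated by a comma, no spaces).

Answer: 1,9

Derivation:
After 1 (k): row=0 col=0 char='_'
After 2 (b): row=0 col=0 char='_'
After 3 (^): row=0 col=3 char='c'
After 4 (b): row=0 col=3 char='c'
After 5 (h): row=0 col=2 char='_'
After 6 (G): row=3 col=0 char='o'
After 7 (b): row=2 col=15 char='t'
After 8 (b): row=2 col=9 char='t'
After 9 (j): row=3 col=9 char='p'
After 10 (k): row=2 col=9 char='t'
After 11 (k): row=1 col=9 char='f'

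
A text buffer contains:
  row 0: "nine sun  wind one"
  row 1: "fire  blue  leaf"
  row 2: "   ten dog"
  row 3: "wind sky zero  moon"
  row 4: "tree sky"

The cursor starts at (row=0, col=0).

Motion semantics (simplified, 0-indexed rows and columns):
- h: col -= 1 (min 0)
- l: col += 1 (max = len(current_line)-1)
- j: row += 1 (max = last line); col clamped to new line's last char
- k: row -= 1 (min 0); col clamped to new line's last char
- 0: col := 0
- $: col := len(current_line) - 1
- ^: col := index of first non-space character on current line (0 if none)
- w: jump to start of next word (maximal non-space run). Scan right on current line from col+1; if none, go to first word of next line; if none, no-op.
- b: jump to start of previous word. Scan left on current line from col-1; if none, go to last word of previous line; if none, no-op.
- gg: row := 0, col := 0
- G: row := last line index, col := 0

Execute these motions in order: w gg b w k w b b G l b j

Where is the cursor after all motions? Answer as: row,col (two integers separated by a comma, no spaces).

After 1 (w): row=0 col=5 char='s'
After 2 (gg): row=0 col=0 char='n'
After 3 (b): row=0 col=0 char='n'
After 4 (w): row=0 col=5 char='s'
After 5 (k): row=0 col=5 char='s'
After 6 (w): row=0 col=10 char='w'
After 7 (b): row=0 col=5 char='s'
After 8 (b): row=0 col=0 char='n'
After 9 (G): row=4 col=0 char='t'
After 10 (l): row=4 col=1 char='r'
After 11 (b): row=4 col=0 char='t'
After 12 (j): row=4 col=0 char='t'

Answer: 4,0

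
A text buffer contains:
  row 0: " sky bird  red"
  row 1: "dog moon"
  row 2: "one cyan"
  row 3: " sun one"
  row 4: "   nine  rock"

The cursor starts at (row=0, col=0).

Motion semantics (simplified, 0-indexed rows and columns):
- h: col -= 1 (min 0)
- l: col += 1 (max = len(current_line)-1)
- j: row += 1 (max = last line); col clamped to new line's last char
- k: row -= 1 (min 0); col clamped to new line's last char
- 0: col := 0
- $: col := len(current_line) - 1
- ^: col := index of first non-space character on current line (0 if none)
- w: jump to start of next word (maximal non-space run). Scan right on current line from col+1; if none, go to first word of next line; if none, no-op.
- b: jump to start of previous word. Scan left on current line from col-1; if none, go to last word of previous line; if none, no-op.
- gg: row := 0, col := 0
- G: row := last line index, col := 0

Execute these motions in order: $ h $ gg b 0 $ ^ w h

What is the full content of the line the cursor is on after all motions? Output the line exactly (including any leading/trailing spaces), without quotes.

Answer:  sky bird  red

Derivation:
After 1 ($): row=0 col=13 char='d'
After 2 (h): row=0 col=12 char='e'
After 3 ($): row=0 col=13 char='d'
After 4 (gg): row=0 col=0 char='_'
After 5 (b): row=0 col=0 char='_'
After 6 (0): row=0 col=0 char='_'
After 7 ($): row=0 col=13 char='d'
After 8 (^): row=0 col=1 char='s'
After 9 (w): row=0 col=5 char='b'
After 10 (h): row=0 col=4 char='_'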